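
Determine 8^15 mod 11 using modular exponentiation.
Using Fermat: 8^{10} ≡ 1 (mod 11). 15 ≡ 5 (mod 10). So 8^{15} ≡ 8^{5} ≡ 10 (mod 11)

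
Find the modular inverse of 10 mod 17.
10^(-1) ≡ 12 (mod 17). Verification: 10 × 12 = 120 ≡ 1 (mod 17)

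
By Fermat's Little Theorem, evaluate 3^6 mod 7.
By Fermat's Little Theorem, 3^{6} ≡ 1 (mod 7) since 7 is prime and gcd(3, 7) = 1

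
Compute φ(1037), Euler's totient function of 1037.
960

Prime factorization: 1037 = 17 × 61
Using the formula φ(n) = n × Π(1 - 1/p) for each prime factor p:
φ(1037) = 1037 × (1 - 1/17) × (1 - 1/61)
φ(1037) = 960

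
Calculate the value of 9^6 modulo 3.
9 ≡ 0 (mod 3). 6 = 4 + 2 (binary 110). Repeated squaring mod 3: 0^1 ≡ 0; 0^2 ≡ 0² = 0 ≡ 0; 0^4 ≡ 0² = 0 ≡ 0. Multiply: 9^6 ≡ 0^4 × 0^2 ≡ 0 × 0 (mod 3): 0 × 0 = 0 ≡ 0. So 9^6 ≡ 0 (mod 3).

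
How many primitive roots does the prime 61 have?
Number of primitive roots mod 61 = φ(60) = 16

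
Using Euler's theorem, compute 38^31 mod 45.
By Euler: 38^{24} ≡ 1 (mod 45) since gcd(38, 45) = 1. 31 = 1×24 + 7. So 38^{31} ≡ 38^{7} ≡ 2 (mod 45)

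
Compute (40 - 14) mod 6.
2

(40 - 14) = 26
26 mod 6 = 2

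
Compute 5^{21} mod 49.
48

Using successive squaring:
Binary expansion of 21: 10101
Powers of 5 mod 49 (each is the square of the previous):
  5^1 ≡ 5 (mod 49)
  5^2 ≡ 5² = 25 ≡ 25 (mod 49)
  5^4 ≡ 25² = 625 ≡ 37 (mod 49)
  5^8 ≡ 37² = 1369 ≡ 46 (mod 49)
  5^16 ≡ 46² = 2116 ≡ 9 (mod 49)
21 = 16 + 4 + 1, so 5^21 = 5^16 × 5^4 × 5^1 ≡ 9 × 37 × 5 (mod 49)
Multiplying step by step:
  9 × 37 = 333 ≡ 39 (mod 49)
  39 × 5 = 195 ≡ 48 (mod 49)
Result: 5^21 ≡ 48 (mod 49)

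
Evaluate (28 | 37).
(28/37) = 28^{18} mod 37 = 1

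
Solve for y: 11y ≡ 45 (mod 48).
39

Since gcd(11, 48) = 1 divides 45, a solution exists.
Multiply both sides by the inverse of 11 mod 48:
  11^(-1) mod 48 = 35
  x ≡ 35 × 45 ≡ 1575 ≡ 39 (mod 48)
Verification: 11 × 39 = 429 = 8 × 48 + 45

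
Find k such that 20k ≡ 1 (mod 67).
20^(-1) ≡ 57 (mod 67). Verification: 20 × 57 = 1140 ≡ 1 (mod 67)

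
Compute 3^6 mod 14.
6 = 4 + 2 (binary 110). Repeated squaring mod 14: 3^1 ≡ 3; 3^2 ≡ 3² = 9 ≡ 9; 3^4 ≡ 9² = 81 ≡ 11. Multiply: 3^6 = 3^4 × 3^2 ≡ 11 × 9 (mod 14): 11 × 9 = 99 ≡ 1. So 3^6 ≡ 1 (mod 14).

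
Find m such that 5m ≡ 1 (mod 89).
5^(-1) ≡ 18 (mod 89). Verification: 5 × 18 = 90 ≡ 1 (mod 89)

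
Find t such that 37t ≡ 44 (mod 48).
44

Since gcd(37, 48) = 1 divides 44, a solution exists.
Multiply both sides by the inverse of 37 mod 48:
  37^(-1) mod 48 = 13
  x ≡ 13 × 44 ≡ 572 ≡ 44 (mod 48)
Verification: 37 × 44 = 1628 = 33 × 48 + 44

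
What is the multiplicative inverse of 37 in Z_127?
37^(-1) ≡ 103 (mod 127). Verification: 37 × 103 = 3811 ≡ 1 (mod 127)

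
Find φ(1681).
1640

Prime factorization: 1681 = 41^2
Using the formula φ(n) = n × Π(1 - 1/p) for each prime factor p:
φ(1681) = 1681 × (1 - 1/41)
φ(1681) = 1640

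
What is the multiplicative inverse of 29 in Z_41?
17

Using Extended Euclidean Algorithm:
gcd(29, 41) = 1
Bezout coefficients: 29 × 17 + 41 × -12 = 1
So 29 × 17 ≡ 1 (mod 41)
The inverse is 17 mod 41 = 17
Verification: 29 × 17 = 493 = 12 × 41 + 1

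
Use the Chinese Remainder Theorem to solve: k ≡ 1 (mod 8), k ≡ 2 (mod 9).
M = 8 × 9 = 72. M₁ = 9, y₁ ≡ 1 (mod 8). M₂ = 8, y₂ ≡ 8 (mod 9). k = 1×9×1 + 2×8×8 ≡ 65 (mod 72)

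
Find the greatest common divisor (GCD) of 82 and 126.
2

Using the Euclidean algorithm:
82 = 0 × 126 + 82
126 = 1 × 82 + 44
82 = 1 × 44 + 38
44 = 1 × 38 + 6
38 = 6 × 6 + 2
6 = 3 × 2 + 0

GCD(82, 126) = 2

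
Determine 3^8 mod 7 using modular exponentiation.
8 = 8 (binary 1000). Repeated squaring mod 7: 3^1 ≡ 3; 3^2 ≡ 3² = 9 ≡ 2; 3^4 ≡ 2² = 4 ≡ 4; 3^8 ≡ 4² = 16 ≡ 2. So 3^8 ≡ 2 (mod 7).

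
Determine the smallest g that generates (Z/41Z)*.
6

A primitive root g modulo p has order p-1 = 40
Prime divisors of 40: [2, 5]
g is a primitive root iff g^(40/q) ≢ 1 (mod 41) for each prime divisor q
Testing small values:
  g = 2: 2^20 ≡ 1, 2^8 ≡ 10 (mod 41) → 2^20 ≡ 1, not primitive root
  g = 3: 3^20 ≡ 40, 3^8 ≡ 1 (mod 41) → 3^8 ≡ 1, not primitive root
  g = 4: 4^20 ≡ 1, 4^8 ≡ 18 (mod 41) → 4^20 ≡ 1, not primitive root
  g = 5: 5^20 ≡ 1, 5^8 ≡ 18 (mod 41) → 5^20 ≡ 1, not primitive root
  g = 6: 6^20 ≡ 40, 6^8 ≡ 10 (mod 41) → none is 1, primitive root!
The smallest primitive root is 6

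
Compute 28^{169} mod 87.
28

Using successive squaring:
Binary expansion of 169: 10101001
Powers of 28 mod 87 (each is the square of the previous):
  28^1 ≡ 28 (mod 87)
  28^2 ≡ 28² = 784 ≡ 1 (mod 87)
  28^4 ≡ 1² = 1 ≡ 1 (mod 87)
  28^8 ≡ 1² = 1 ≡ 1 (mod 87)
  28^16 ≡ 1² = 1 ≡ 1 (mod 87)
  28^32 ≡ 1² = 1 ≡ 1 (mod 87)
  28^64 ≡ 1² = 1 ≡ 1 (mod 87)
  28^128 ≡ 1² = 1 ≡ 1 (mod 87)
169 = 128 + 32 + 8 + 1, so 28^169 = 28^128 × 28^32 × 28^8 × 28^1 ≡ 1 × 1 × 1 × 28 (mod 87)
Multiplying step by step:
  1 × 1 = 1 ≡ 1 (mod 87)
  1 × 1 = 1 ≡ 1 (mod 87)
  1 × 28 = 28 ≡ 28 (mod 87)
Result: 28^169 ≡ 28 (mod 87)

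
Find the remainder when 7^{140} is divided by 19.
By Fermat: 7^{18} ≡ 1 (mod 19). 140 = 7×18 + 14. So 7^{140} ≡ 7^{14} ≡ 11 (mod 19)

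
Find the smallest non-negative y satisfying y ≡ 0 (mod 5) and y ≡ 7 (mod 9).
M = 5 × 9 = 45. M₁ = 9, y₁ ≡ 4 (mod 5). M₂ = 5, y₂ ≡ 2 (mod 9). y = 0×9×4 + 7×5×2 ≡ 25 (mod 45)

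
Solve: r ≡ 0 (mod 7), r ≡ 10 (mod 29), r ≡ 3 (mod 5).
M = 7 × 29 × 5 = 1015. M₁ = 145, y₁ ≡ 3 (mod 7). M₂ = 35, y₂ ≡ 5 (mod 29). M₃ = 203, y₃ ≡ 2 (mod 5). r = 0×145×3 + 10×35×5 + 3×203×2 ≡ 938 (mod 1015)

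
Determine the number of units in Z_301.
252

Prime factorization: 301 = 7 × 43
Using the formula φ(n) = n × Π(1 - 1/p) for each prime factor p:
φ(301) = 301 × (1 - 1/7) × (1 - 1/43)
φ(301) = 252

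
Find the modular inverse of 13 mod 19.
13^(-1) ≡ 3 (mod 19). Verification: 13 × 3 = 39 ≡ 1 (mod 19)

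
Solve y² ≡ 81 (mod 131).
The square roots of 81 mod 131 are 9 and 122. Verify: 9² = 81 ≡ 81 (mod 131)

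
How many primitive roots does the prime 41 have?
Number of primitive roots mod 41 = φ(40) = 16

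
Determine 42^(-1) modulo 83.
42^(-1) ≡ 2 (mod 83). Verification: 42 × 2 = 84 ≡ 1 (mod 83)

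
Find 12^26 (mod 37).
Using repeated squaring. 26 = 16 + 8 + 2 (binary 11010). Repeated squaring mod 37: 12^1 ≡ 12; 12^2 ≡ 12² = 144 ≡ 33; 12^4 ≡ 33² = 1089 ≡ 16; 12^8 ≡ 16² = 256 ≡ 34; 12^16 ≡ 34² = 1156 ≡ 9. Multiply: 12^26 = 12^16 × 12^8 × 12^2 ≡ 9 × 34 × 33 (mod 37): 9 × 34 = 306 ≡ 10; 10 × 33 = 330 ≡ 34. So 12^26 ≡ 34 (mod 37).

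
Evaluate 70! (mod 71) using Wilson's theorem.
By Wilson's theorem, (70)! ≡ -1 ≡ 70 (mod 71)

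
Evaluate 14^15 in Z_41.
Using repeated squaring. 15 = 8 + 4 + 2 + 1 (binary 1111). Repeated squaring mod 41: 14^1 ≡ 14; 14^2 ≡ 14² = 196 ≡ 32; 14^4 ≡ 32² = 1024 ≡ 40; 14^8 ≡ 40² = 1600 ≡ 1. Multiply: 14^15 = 14^8 × 14^4 × 14^2 × 14^1 ≡ 1 × 40 × 32 × 14 (mod 41): 1 × 40 = 40 ≡ 40; 40 × 32 = 1280 ≡ 9; 9 × 14 = 126 ≡ 3. So 14^15 ≡ 3 (mod 41).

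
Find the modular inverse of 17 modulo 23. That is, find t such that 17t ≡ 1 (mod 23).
19

Using Extended Euclidean Algorithm:
gcd(17, 23) = 1
Bezout coefficients: 17 × -4 + 23 × 3 = 1
So 17 × -4 ≡ 1 (mod 23)
The inverse is -4 mod 23 = 19
Verification: 17 × 19 = 323 = 14 × 23 + 1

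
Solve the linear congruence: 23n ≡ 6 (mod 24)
18

Since gcd(23, 24) = 1 divides 6, a solution exists.
Multiply both sides by the inverse of 23 mod 24:
  23^(-1) mod 24 = 23
  x ≡ 23 × 6 ≡ 138 ≡ 18 (mod 24)
Verification: 23 × 18 = 414 = 17 × 24 + 6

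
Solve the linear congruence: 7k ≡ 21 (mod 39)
3

Since gcd(7, 39) = 1 divides 21, a solution exists.
Multiply both sides by the inverse of 7 mod 39:
  7^(-1) mod 39 = 28
  x ≡ 28 × 21 ≡ 588 ≡ 3 (mod 39)
Verification: 7 × 3 = 21 = 0 × 39 + 21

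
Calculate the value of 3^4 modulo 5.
4 = 4 (binary 100). Repeated squaring mod 5: 3^1 ≡ 3; 3^2 ≡ 3² = 9 ≡ 4; 3^4 ≡ 4² = 16 ≡ 1. So 3^4 ≡ 1 (mod 5).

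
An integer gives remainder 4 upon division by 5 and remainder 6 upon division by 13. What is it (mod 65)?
M = 5 × 13 = 65. M₁ = 13, y₁ ≡ 2 (mod 5). M₂ = 5, y₂ ≡ 8 (mod 13). m = 4×13×2 + 6×5×8 ≡ 19 (mod 65). The smallest positive such number is 19.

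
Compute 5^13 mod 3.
Using Fermat: 5^{2} ≡ 1 (mod 3). 13 ≡ 1 (mod 2). So 5^{13} ≡ 5^{1} ≡ 2 (mod 3)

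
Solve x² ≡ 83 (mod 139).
The square roots of 83 mod 139 are 120 and 19. Verify: 120² = 14400 ≡ 83 (mod 139)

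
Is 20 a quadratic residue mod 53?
By Euler's criterion: 20^{26} ≡ 52 (mod 53). Since this equals -1 (≡ 52), 20 is not a QR.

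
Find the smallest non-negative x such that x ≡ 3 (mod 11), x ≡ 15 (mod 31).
201

Using the Chinese Remainder Theorem:
M = product of moduli = 341
For equation 1: M_1 = 31, 31 ≡ 9 (mod 11), inverse of 31 mod 11 is 5 (check: 9 × 5 = 45 ≡ 1 (mod 11))
For equation 2: M_2 = 11, 11 ≡ 11 (mod 31), inverse of 11 mod 31 is 17 (check: 11 × 17 = 187 ≡ 1 (mod 31))
Combine: x ≡ Σ r_i×M_i×(M_i⁻¹ mod m_i) = 3×31×5 + 15×11×17 = 465 + 2805 = 3270
3270 mod 341 = 201
x ≡ 201 (mod 341)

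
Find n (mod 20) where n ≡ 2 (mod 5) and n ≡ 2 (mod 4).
M = 5 × 4 = 20. M₁ = 4, y₁ ≡ 4 (mod 5). M₂ = 5, y₂ ≡ 1 (mod 4). n = 2×4×4 + 2×5×1 ≡ 2 (mod 20)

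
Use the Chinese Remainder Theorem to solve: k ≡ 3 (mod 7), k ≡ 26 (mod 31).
150

Using the Chinese Remainder Theorem:
M = product of moduli = 217
For equation 1: M_1 = 31, 31 ≡ 3 (mod 7), inverse of 31 mod 7 is 5 (check: 3 × 5 = 15 ≡ 1 (mod 7))
For equation 2: M_2 = 7, 7 ≡ 7 (mod 31), inverse of 7 mod 31 is 9 (check: 7 × 9 = 63 ≡ 1 (mod 31))
Combine: k ≡ Σ r_i×M_i×(M_i⁻¹ mod m_i) = 3×31×5 + 26×7×9 = 465 + 1638 = 2103
2103 mod 217 = 150
k ≡ 150 (mod 217)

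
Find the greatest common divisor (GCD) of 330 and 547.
1

Using the Euclidean algorithm:
330 = 0 × 547 + 330
547 = 1 × 330 + 217
330 = 1 × 217 + 113
217 = 1 × 113 + 104
113 = 1 × 104 + 9
104 = 11 × 9 + 5
9 = 1 × 5 + 4
5 = 1 × 4 + 1
4 = 4 × 1 + 0

GCD(330, 547) = 1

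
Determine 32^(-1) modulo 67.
32^(-1) ≡ 44 (mod 67). Verification: 32 × 44 = 1408 ≡ 1 (mod 67)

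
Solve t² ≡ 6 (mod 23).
The square roots of 6 mod 23 are 12 and 11. Verify: 12² = 144 ≡ 6 (mod 23)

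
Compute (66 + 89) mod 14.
1

(66 + 89) = 155
155 mod 14 = 1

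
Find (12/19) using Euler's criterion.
(12/19) = 12^{9} mod 19 = -1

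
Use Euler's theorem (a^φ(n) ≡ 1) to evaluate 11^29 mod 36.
By Euler: 11^{12} ≡ 1 (mod 36) since gcd(11, 36) = 1. 29 = 2×12 + 5. So 11^{29} ≡ 11^{5} ≡ 23 (mod 36)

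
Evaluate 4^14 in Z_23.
Using repeated squaring. 14 = 8 + 4 + 2 (binary 1110). Repeated squaring mod 23: 4^1 ≡ 4; 4^2 ≡ 4² = 16 ≡ 16; 4^4 ≡ 16² = 256 ≡ 3; 4^8 ≡ 3² = 9 ≡ 9. Multiply: 4^14 = 4^8 × 4^4 × 4^2 ≡ 9 × 3 × 16 (mod 23): 9 × 3 = 27 ≡ 4; 4 × 16 = 64 ≡ 18. So 4^14 ≡ 18 (mod 23).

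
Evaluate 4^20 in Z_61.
Using repeated squaring. 20 = 16 + 4 (binary 10100). Repeated squaring mod 61: 4^1 ≡ 4; 4^2 ≡ 4² = 16 ≡ 16; 4^4 ≡ 16² = 256 ≡ 12; 4^8 ≡ 12² = 144 ≡ 22; 4^16 ≡ 22² = 484 ≡ 57. Multiply: 4^20 = 4^16 × 4^4 ≡ 57 × 12 (mod 61): 57 × 12 = 684 ≡ 13. So 4^20 ≡ 13 (mod 61).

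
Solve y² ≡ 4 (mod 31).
The square roots of 4 mod 31 are 2 and 29. Verify: 2² = 4 ≡ 4 (mod 31)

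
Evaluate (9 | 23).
(9/23) = 9^{11} mod 23 = 1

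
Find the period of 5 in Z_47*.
Powers of 5 mod 47: 5^1≡5, 5^2≡25, 5^3≡31, 5^4≡14, 5^5≡23, 5^6≡21, 5^7≡11, 5^8≡8, 5^9≡40, 5^10≡12, 5^11≡13, 5^12≡18, 5^13≡43, 5^14≡27, 5^15≡41, 5^16≡17, 5^17≡38, 5^18≡2, 5^19≡10, 5^20≡3, 5^21≡15, 5^22≡28, 5^23≡46, 5^24≡42, 5^25≡22, 5^26≡16, 5^27≡33, 5^28≡24, 5^29≡26, 5^30≡36, 5^31≡39, 5^32≡7, 5^33≡35, 5^34≡34, 5^35≡29, 5^36≡4, 5^37≡20, 5^38≡6, 5^39≡30, 5^40≡9, 5^41≡45, 5^42≡37, 5^43≡44, 5^44≡32, 5^45≡19, 5^46≡1. Order = 46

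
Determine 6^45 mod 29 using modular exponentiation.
Using Fermat: 6^{28} ≡ 1 (mod 29). 45 ≡ 17 (mod 28). So 6^{45} ≡ 6^{17} ≡ 13 (mod 29)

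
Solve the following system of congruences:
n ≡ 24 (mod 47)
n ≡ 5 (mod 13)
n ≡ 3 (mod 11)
2280

Using the Chinese Remainder Theorem:
M = product of moduli = 6721
For equation 1: M_1 = 143, 143 ≡ 2 (mod 47), inverse of 143 mod 47 is 24 (check: 2 × 24 = 48 ≡ 1 (mod 47))
For equation 2: M_2 = 517, 517 ≡ 10 (mod 13), inverse of 517 mod 13 is 4 (check: 10 × 4 = 40 ≡ 1 (mod 13))
For equation 3: M_3 = 611, 611 ≡ 6 (mod 11), inverse of 611 mod 11 is 2 (check: 6 × 2 = 12 ≡ 1 (mod 11))
Combine: n ≡ Σ r_i×M_i×(M_i⁻¹ mod m_i) = 24×143×24 + 5×517×4 + 3×611×2 = 82368 + 10340 + 3666 = 96374
96374 mod 6721 = 2280
n ≡ 2280 (mod 6721)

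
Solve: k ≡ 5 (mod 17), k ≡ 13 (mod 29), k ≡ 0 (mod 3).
M = 17 × 29 × 3 = 1479. M₁ = 87, y₁ ≡ 9 (mod 17). M₂ = 51, y₂ ≡ 4 (mod 29). M₃ = 493, y₃ ≡ 1 (mod 3). k = 5×87×9 + 13×51×4 + 0×493×1 ≡ 651 (mod 1479)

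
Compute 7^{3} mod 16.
7

Using successive squaring:
Binary expansion of 3: 11
Powers of 7 mod 16 (each is the square of the previous):
  7^1 ≡ 7 (mod 16)
  7^2 ≡ 7² = 49 ≡ 1 (mod 16)
3 = 2 + 1, so 7^3 = 7^2 × 7^1 ≡ 1 × 7 (mod 16)
Multiplying step by step:
  1 × 7 = 7 ≡ 7 (mod 16)
Result: 7^3 ≡ 7 (mod 16)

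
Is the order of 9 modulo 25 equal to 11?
No, the actual order is 10, not 11.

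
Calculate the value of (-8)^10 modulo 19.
(-8) ≡ 11 (mod 19). 10 = 8 + 2 (binary 1010). Repeated squaring mod 19: 11^1 ≡ 11; 11^2 ≡ 11² = 121 ≡ 7; 11^4 ≡ 7² = 49 ≡ 11; 11^8 ≡ 11² = 121 ≡ 7. Multiply: (-8)^10 ≡ 11^8 × 11^2 ≡ 7 × 7 (mod 19): 7 × 7 = 49 ≡ 11. So (-8)^10 ≡ 11 (mod 19).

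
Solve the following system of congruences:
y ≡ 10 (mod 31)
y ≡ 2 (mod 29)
785

Using the Chinese Remainder Theorem:
M = product of moduli = 899
For equation 1: M_1 = 29, 29 ≡ 29 (mod 31), inverse of 29 mod 31 is 15 (check: 29 × 15 = 435 ≡ 1 (mod 31))
For equation 2: M_2 = 31, 31 ≡ 2 (mod 29), inverse of 31 mod 29 is 15 (check: 2 × 15 = 30 ≡ 1 (mod 29))
Combine: y ≡ Σ r_i×M_i×(M_i⁻¹ mod m_i) = 10×29×15 + 2×31×15 = 4350 + 930 = 5280
5280 mod 899 = 785
y ≡ 785 (mod 899)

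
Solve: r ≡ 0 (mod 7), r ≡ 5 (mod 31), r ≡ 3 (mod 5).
M = 7 × 31 × 5 = 1085. M₁ = 155, y₁ ≡ 1 (mod 7). M₂ = 35, y₂ ≡ 8 (mod 31). M₃ = 217, y₃ ≡ 3 (mod 5). r = 0×155×1 + 5×35×8 + 3×217×3 ≡ 98 (mod 1085)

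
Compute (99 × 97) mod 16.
3

(99 × 97) = 9603
9603 mod 16 = 3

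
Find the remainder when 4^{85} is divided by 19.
By Fermat: 4^{18} ≡ 1 (mod 19). 85 = 4×18 + 13. So 4^{85} ≡ 4^{13} ≡ 9 (mod 19)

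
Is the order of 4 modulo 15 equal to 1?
No, the actual order is 2, not 1.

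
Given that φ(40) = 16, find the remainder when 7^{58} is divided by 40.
By Euler: 7^{16} ≡ 1 (mod 40) since gcd(7, 40) = 1. 58 = 3×16 + 10. So 7^{58} ≡ 7^{10} ≡ 9 (mod 40)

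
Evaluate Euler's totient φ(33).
20

Prime factorization: 33 = 3 × 11
Using the formula φ(n) = n × Π(1 - 1/p) for each prime factor p:
φ(33) = 33 × (1 - 1/3) × (1 - 1/11)
φ(33) = 20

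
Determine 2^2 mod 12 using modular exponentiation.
2 = 2 (binary 10). Repeated squaring mod 12: 2^1 ≡ 2; 2^2 ≡ 2² = 4 ≡ 4. So 2^2 ≡ 4 (mod 12).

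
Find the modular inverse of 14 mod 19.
14^(-1) ≡ 15 (mod 19). Verification: 14 × 15 = 210 ≡ 1 (mod 19)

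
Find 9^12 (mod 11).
Using Fermat: 9^{10} ≡ 1 (mod 11). 12 ≡ 2 (mod 10). So 9^{12} ≡ 9^{2} ≡ 4 (mod 11)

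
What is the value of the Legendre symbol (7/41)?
(7/41) = 7^{20} mod 41 = -1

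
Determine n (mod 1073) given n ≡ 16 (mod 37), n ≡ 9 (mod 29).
386

Using the Chinese Remainder Theorem:
M = product of moduli = 1073
For equation 1: M_1 = 29, 29 ≡ 29 (mod 37), inverse of 29 mod 37 is 23 (check: 29 × 23 = 667 ≡ 1 (mod 37))
For equation 2: M_2 = 37, 37 ≡ 8 (mod 29), inverse of 37 mod 29 is 11 (check: 8 × 11 = 88 ≡ 1 (mod 29))
Combine: n ≡ Σ r_i×M_i×(M_i⁻¹ mod m_i) = 16×29×23 + 9×37×11 = 10672 + 3663 = 14335
14335 mod 1073 = 386
n ≡ 386 (mod 1073)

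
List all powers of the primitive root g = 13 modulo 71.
g^1, g^2, ..., g^{70} mod 71: {13, 27, 67, 19, 34, 16, 66, 6, 7, 20, 47, 43, 62, 25, 41, 36, 42, 49, 69, 45, 17, 8, 33, 3, 39, 10, 59, 57, 31, 48, 56, 18, 21, 60, 70, 58, 44, 4, 52, 37, 55, 5, 65, 64, 51, 24, 28, 9, 46, 30, 35, 29, 22, 2, 26, 54, 63, 38, 68, 32, 61, 12, 14, 40, 23, 15, 53, 50, 11, 1}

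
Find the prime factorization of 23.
23

Divide by primes starting from smallest:
23 ÷ 23 = 1

23 = 23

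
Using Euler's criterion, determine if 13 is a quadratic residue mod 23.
By Euler's criterion: 13^{11} ≡ 1 (mod 23). Since this equals 1, 13 is a QR.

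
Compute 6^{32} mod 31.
5

Using successive squaring:
Binary expansion of 32: 100000
Powers of 6 mod 31 (each is the square of the previous):
  6^1 ≡ 6 (mod 31)
  6^2 ≡ 6² = 36 ≡ 5 (mod 31)
  6^4 ≡ 5² = 25 ≡ 25 (mod 31)
  6^8 ≡ 25² = 625 ≡ 5 (mod 31)
  6^16 ≡ 5² = 25 ≡ 25 (mod 31)
  6^32 ≡ 25² = 625 ≡ 5 (mod 31)
32 is a power of 2, so 6^32 is the last square: ≡ 5 (mod 31)
Result: 6^32 ≡ 5 (mod 31)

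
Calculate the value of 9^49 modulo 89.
Using repeated squaring. 49 = 32 + 16 + 1 (binary 110001). Repeated squaring mod 89: 9^1 ≡ 9; 9^2 ≡ 9² = 81 ≡ 81; 9^4 ≡ 81² = 6561 ≡ 64; 9^8 ≡ 64² = 4096 ≡ 2; 9^16 ≡ 2² = 4 ≡ 4; 9^32 ≡ 4² = 16 ≡ 16. Multiply: 9^49 = 9^32 × 9^16 × 9^1 ≡ 16 × 4 × 9 (mod 89): 16 × 4 = 64 ≡ 64; 64 × 9 = 576 ≡ 42. So 9^49 ≡ 42 (mod 89).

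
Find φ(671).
600

Prime factorization: 671 = 11 × 61
Using the formula φ(n) = n × Π(1 - 1/p) for each prime factor p:
φ(671) = 671 × (1 - 1/11) × (1 - 1/61)
φ(671) = 600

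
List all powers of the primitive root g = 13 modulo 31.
g^1, g^2, ..., g^{30} mod 31: {13, 14, 27, 10, 6, 16, 22, 7, 29, 5, 3, 8, 11, 19, 30, 18, 17, 4, 21, 25, 15, 9, 24, 2, 26, 28, 23, 20, 12, 1}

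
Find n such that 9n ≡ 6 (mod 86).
58

Since gcd(9, 86) = 1 divides 6, a solution exists.
Multiply both sides by the inverse of 9 mod 86:
  9^(-1) mod 86 = 67
  x ≡ 67 × 6 ≡ 402 ≡ 58 (mod 86)
Verification: 9 × 58 = 522 = 6 × 86 + 6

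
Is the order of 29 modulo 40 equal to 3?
No, the actual order is 2, not 3.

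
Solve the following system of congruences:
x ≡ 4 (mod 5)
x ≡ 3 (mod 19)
79

Using the Chinese Remainder Theorem:
M = product of moduli = 95
For equation 1: M_1 = 19, 19 ≡ 4 (mod 5), inverse of 19 mod 5 is 4 (check: 4 × 4 = 16 ≡ 1 (mod 5))
For equation 2: M_2 = 5, 5 ≡ 5 (mod 19), inverse of 5 mod 19 is 4 (check: 5 × 4 = 20 ≡ 1 (mod 19))
Combine: x ≡ Σ r_i×M_i×(M_i⁻¹ mod m_i) = 4×19×4 + 3×5×4 = 304 + 60 = 364
364 mod 95 = 79
x ≡ 79 (mod 95)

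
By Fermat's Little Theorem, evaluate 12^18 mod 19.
By Fermat's Little Theorem, 12^{18} ≡ 1 (mod 19) since 19 is prime and gcd(12, 19) = 1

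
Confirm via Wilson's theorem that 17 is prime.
(16)! mod 17 = 16. Since this equals -1 (mod 17), Wilson confirms 17 is prime.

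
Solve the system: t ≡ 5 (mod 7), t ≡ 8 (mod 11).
M = 7 × 11 = 77. M₁ = 11, y₁ ≡ 2 (mod 7). M₂ = 7, y₂ ≡ 8 (mod 11). t = 5×11×2 + 8×7×8 ≡ 19 (mod 77)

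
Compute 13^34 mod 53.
Using repeated squaring. 34 = 32 + 2 (binary 100010). Repeated squaring mod 53: 13^1 ≡ 13; 13^2 ≡ 13² = 169 ≡ 10; 13^4 ≡ 10² = 100 ≡ 47; 13^8 ≡ 47² = 2209 ≡ 36; 13^16 ≡ 36² = 1296 ≡ 24; 13^32 ≡ 24² = 576 ≡ 46. Multiply: 13^34 = 13^32 × 13^2 ≡ 46 × 10 (mod 53): 46 × 10 = 460 ≡ 36. So 13^34 ≡ 36 (mod 53).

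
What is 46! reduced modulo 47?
By Wilson's theorem, (46)! ≡ -1 ≡ 46 (mod 47)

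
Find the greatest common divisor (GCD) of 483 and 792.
3

Using the Euclidean algorithm:
483 = 0 × 792 + 483
792 = 1 × 483 + 309
483 = 1 × 309 + 174
309 = 1 × 174 + 135
174 = 1 × 135 + 39
135 = 3 × 39 + 18
39 = 2 × 18 + 3
18 = 6 × 3 + 0

GCD(483, 792) = 3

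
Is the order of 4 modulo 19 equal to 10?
No, the actual order is 9, not 10.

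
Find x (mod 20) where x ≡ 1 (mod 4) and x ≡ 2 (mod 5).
M = 4 × 5 = 20. M₁ = 5, y₁ ≡ 1 (mod 4). M₂ = 4, y₂ ≡ 4 (mod 5). x = 1×5×1 + 2×4×4 ≡ 17 (mod 20)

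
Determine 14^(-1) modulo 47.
14^(-1) ≡ 37 (mod 47). Verification: 14 × 37 = 518 ≡ 1 (mod 47)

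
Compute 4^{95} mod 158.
42

Using successive squaring:
Binary expansion of 95: 1011111
Powers of 4 mod 158 (each is the square of the previous):
  4^1 ≡ 4 (mod 158)
  4^2 ≡ 4² = 16 ≡ 16 (mod 158)
  4^4 ≡ 16² = 256 ≡ 98 (mod 158)
  4^8 ≡ 98² = 9604 ≡ 124 (mod 158)
  4^16 ≡ 124² = 15376 ≡ 50 (mod 158)
  4^32 ≡ 50² = 2500 ≡ 130 (mod 158)
  4^64 ≡ 130² = 16900 ≡ 152 (mod 158)
95 = 64 + 16 + 8 + 4 + 2 + 1, so 4^95 = 4^64 × 4^16 × 4^8 × 4^4 × 4^2 × 4^1 ≡ 152 × 50 × 124 × 98 × 16 × 4 (mod 158)
Multiplying step by step:
  152 × 50 = 7600 ≡ 16 (mod 158)
  16 × 124 = 1984 ≡ 88 (mod 158)
  88 × 98 = 8624 ≡ 92 (mod 158)
  92 × 16 = 1472 ≡ 50 (mod 158)
  50 × 4 = 200 ≡ 42 (mod 158)
Result: 4^95 ≡ 42 (mod 158)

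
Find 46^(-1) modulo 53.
15

Using Extended Euclidean Algorithm:
gcd(46, 53) = 1
Bezout coefficients: 46 × 15 + 53 × -13 = 1
So 46 × 15 ≡ 1 (mod 53)
The inverse is 15 mod 53 = 15
Verification: 46 × 15 = 690 = 13 × 53 + 1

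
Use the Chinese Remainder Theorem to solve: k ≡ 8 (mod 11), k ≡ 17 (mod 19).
74

Using the Chinese Remainder Theorem:
M = product of moduli = 209
For equation 1: M_1 = 19, 19 ≡ 8 (mod 11), inverse of 19 mod 11 is 7 (check: 8 × 7 = 56 ≡ 1 (mod 11))
For equation 2: M_2 = 11, 11 ≡ 11 (mod 19), inverse of 11 mod 19 is 7 (check: 11 × 7 = 77 ≡ 1 (mod 19))
Combine: k ≡ Σ r_i×M_i×(M_i⁻¹ mod m_i) = 8×19×7 + 17×11×7 = 1064 + 1309 = 2373
2373 mod 209 = 74
k ≡ 74 (mod 209)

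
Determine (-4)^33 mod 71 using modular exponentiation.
Using repeated squaring. (-4) ≡ 67 (mod 71). 33 = 32 + 1 (binary 100001). Repeated squaring mod 71: 67^1 ≡ 67; 67^2 ≡ 67² = 4489 ≡ 16; 67^4 ≡ 16² = 256 ≡ 43; 67^8 ≡ 43² = 1849 ≡ 3; 67^16 ≡ 3² = 9 ≡ 9; 67^32 ≡ 9² = 81 ≡ 10. Multiply: (-4)^33 ≡ 67^32 × 67^1 ≡ 10 × 67 (mod 71): 10 × 67 = 670 ≡ 31. So (-4)^33 ≡ 31 (mod 71).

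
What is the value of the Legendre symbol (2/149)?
(2/149) = 2^{74} mod 149 = -1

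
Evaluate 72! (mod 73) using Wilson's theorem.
By Wilson's theorem, (72)! ≡ -1 ≡ 72 (mod 73)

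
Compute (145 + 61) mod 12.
2

(145 + 61) = 206
206 mod 12 = 2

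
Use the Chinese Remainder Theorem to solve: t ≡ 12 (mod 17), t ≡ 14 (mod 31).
M = 17 × 31 = 527. M₁ = 31, y₁ ≡ 11 (mod 17). M₂ = 17, y₂ ≡ 11 (mod 31). t = 12×31×11 + 14×17×11 ≡ 386 (mod 527)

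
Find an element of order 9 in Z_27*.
4 has order 9 mod 27 since 4^{9} ≡ 1 (mod 27) and no smaller power works.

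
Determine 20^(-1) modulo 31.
20^(-1) ≡ 14 (mod 31). Verification: 20 × 14 = 280 ≡ 1 (mod 31)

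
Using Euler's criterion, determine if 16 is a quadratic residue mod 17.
By Euler's criterion: 16^{8} ≡ 1 (mod 17). Since this equals 1, 16 is a QR.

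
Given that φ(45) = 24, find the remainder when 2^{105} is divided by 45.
By Euler: 2^{24} ≡ 1 (mod 45) since gcd(2, 45) = 1. 105 = 4×24 + 9. So 2^{105} ≡ 2^{9} ≡ 17 (mod 45)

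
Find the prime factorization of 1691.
19 × 89

Divide by primes starting from smallest:
1691 ÷ 19 = 89
89 ÷ 89 = 1

1691 = 19 × 89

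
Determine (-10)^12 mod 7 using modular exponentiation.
Using Fermat: (-10)^{6} ≡ 1 (mod 7). 12 ≡ 0 (mod 6). So (-10)^{12} ≡ (-10)^{0} ≡ 1 (mod 7)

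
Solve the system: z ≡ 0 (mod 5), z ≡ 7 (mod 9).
M = 5 × 9 = 45. M₁ = 9, y₁ ≡ 4 (mod 5). M₂ = 5, y₂ ≡ 2 (mod 9). z = 0×9×4 + 7×5×2 ≡ 25 (mod 45)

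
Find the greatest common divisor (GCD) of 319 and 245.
1

Using the Euclidean algorithm:
319 = 1 × 245 + 74
245 = 3 × 74 + 23
74 = 3 × 23 + 5
23 = 4 × 5 + 3
5 = 1 × 3 + 2
3 = 1 × 2 + 1
2 = 2 × 1 + 0

GCD(319, 245) = 1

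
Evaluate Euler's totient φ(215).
168

Prime factorization: 215 = 5 × 43
Using the formula φ(n) = n × Π(1 - 1/p) for each prime factor p:
φ(215) = 215 × (1 - 1/5) × (1 - 1/43)
φ(215) = 168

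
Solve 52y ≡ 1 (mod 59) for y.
42

Using Extended Euclidean Algorithm:
gcd(52, 59) = 1
Bezout coefficients: 52 × -17 + 59 × 15 = 1
So 52 × -17 ≡ 1 (mod 59)
The inverse is -17 mod 59 = 42
Verification: 52 × 42 = 2184 = 37 × 59 + 1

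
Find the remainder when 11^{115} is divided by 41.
By Fermat: 11^{40} ≡ 1 (mod 41). 115 = 2×40 + 35. So 11^{115} ≡ 11^{35} ≡ 14 (mod 41)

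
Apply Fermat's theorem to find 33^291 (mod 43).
By Fermat: 33^{42} ≡ 1 (mod 43). 291 = 6×42 + 39. So 33^{291} ≡ 33^{39} ≡ 39 (mod 43)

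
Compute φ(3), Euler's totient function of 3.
2

Prime factorization: 3 = 3
Using the formula φ(n) = n × Π(1 - 1/p) for each prime factor p:
φ(3) = 3 × (1 - 1/3)
φ(3) = 2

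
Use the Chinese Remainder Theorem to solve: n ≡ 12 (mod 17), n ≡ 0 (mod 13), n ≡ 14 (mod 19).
1287

Using the Chinese Remainder Theorem:
M = product of moduli = 4199
For equation 1: M_1 = 247, 247 ≡ 9 (mod 17), inverse of 247 mod 17 is 2 (check: 9 × 2 = 18 ≡ 1 (mod 17))
For equation 2: M_2 = 323, 323 ≡ 11 (mod 13), inverse of 323 mod 13 is 6 (check: 11 × 6 = 66 ≡ 1 (mod 13))
For equation 3: M_3 = 221, 221 ≡ 12 (mod 19), inverse of 221 mod 19 is 8 (check: 12 × 8 = 96 ≡ 1 (mod 19))
Combine: n ≡ Σ r_i×M_i×(M_i⁻¹ mod m_i) = 12×247×2 + 0×323×6 + 14×221×8 = 5928 + 0 + 24752 = 30680
30680 mod 4199 = 1287
n ≡ 1287 (mod 4199)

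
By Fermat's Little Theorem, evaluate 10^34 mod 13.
By Fermat: 10^{12} ≡ 1 (mod 13). 34 = 2×12 + 10. So 10^{34} ≡ 10^{10} ≡ 3 (mod 13)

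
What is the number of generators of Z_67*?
Number of primitive roots mod 67 = φ(66) = 20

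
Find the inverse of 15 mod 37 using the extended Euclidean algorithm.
Extended GCD: 15(5) + 37(-2) = 1. So 15^(-1) ≡ 5 ≡ 5 (mod 37). Verify: 15 × 5 = 75 ≡ 1 (mod 37)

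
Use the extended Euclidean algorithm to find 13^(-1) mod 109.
Extended GCD: 13(42) + 109(-5) = 1. So 13^(-1) ≡ 42 ≡ 42 (mod 109). Verify: 13 × 42 = 546 ≡ 1 (mod 109)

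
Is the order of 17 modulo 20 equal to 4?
Yes, ord_20(17) = 4.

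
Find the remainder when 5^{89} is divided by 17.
By Fermat: 5^{16} ≡ 1 (mod 17). 89 = 5×16 + 9. So 5^{89} ≡ 5^{9} ≡ 12 (mod 17)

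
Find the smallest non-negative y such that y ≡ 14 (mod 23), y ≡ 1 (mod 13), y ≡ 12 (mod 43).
313

Using the Chinese Remainder Theorem:
M = product of moduli = 12857
For equation 1: M_1 = 559, 559 ≡ 7 (mod 23), inverse of 559 mod 23 is 10 (check: 7 × 10 = 70 ≡ 1 (mod 23))
For equation 2: M_2 = 989, 989 ≡ 1 (mod 13), inverse of 989 mod 13 is 1 (check: 1 × 1 = 1 ≡ 1 (mod 13))
For equation 3: M_3 = 299, 299 ≡ 41 (mod 43), inverse of 299 mod 43 is 21 (check: 41 × 21 = 861 ≡ 1 (mod 43))
Combine: y ≡ Σ r_i×M_i×(M_i⁻¹ mod m_i) = 14×559×10 + 1×989×1 + 12×299×21 = 78260 + 989 + 75348 = 154597
154597 mod 12857 = 313
y ≡ 313 (mod 12857)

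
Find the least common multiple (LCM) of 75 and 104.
7800

First find GCD(75, 104) using the Euclidean algorithm:
75 = 0 × 104 + 75
104 = 1 × 75 + 29
75 = 2 × 29 + 17
29 = 1 × 17 + 12
17 = 1 × 12 + 5
12 = 2 × 5 + 2
5 = 2 × 2 + 1
2 = 2 × 1 + 0
GCD(75, 104) = 1

LCM formula: LCM(a, b) = (a × b) / GCD(a, b)
LCM(75, 104) = (75 × 104) / 1
LCM(75, 104) = 7800 / 1
LCM(75, 104) = 7800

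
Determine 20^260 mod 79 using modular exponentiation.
Using Fermat: 20^{78} ≡ 1 (mod 79). 260 ≡ 26 (mod 78). So 20^{260} ≡ 20^{26} ≡ 23 (mod 79)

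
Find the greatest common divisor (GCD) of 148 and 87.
1

Using the Euclidean algorithm:
148 = 1 × 87 + 61
87 = 1 × 61 + 26
61 = 2 × 26 + 9
26 = 2 × 9 + 8
9 = 1 × 8 + 1
8 = 8 × 1 + 0

GCD(148, 87) = 1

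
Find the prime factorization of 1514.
2 × 757

Divide by primes starting from smallest:
1514 ÷ 2 = 757
757 ÷ 757 = 1

1514 = 2 × 757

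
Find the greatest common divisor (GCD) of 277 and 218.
1

Using the Euclidean algorithm:
277 = 1 × 218 + 59
218 = 3 × 59 + 41
59 = 1 × 41 + 18
41 = 2 × 18 + 5
18 = 3 × 5 + 3
5 = 1 × 3 + 2
3 = 1 × 2 + 1
2 = 2 × 1 + 0

GCD(277, 218) = 1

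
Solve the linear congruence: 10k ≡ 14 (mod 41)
26

Since gcd(10, 41) = 1 divides 14, a solution exists.
Multiply both sides by the inverse of 10 mod 41:
  10^(-1) mod 41 = 37
  x ≡ 37 × 14 ≡ 518 ≡ 26 (mod 41)
Verification: 10 × 26 = 260 = 6 × 41 + 14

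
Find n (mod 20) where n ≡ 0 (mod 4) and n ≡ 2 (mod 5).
M = 4 × 5 = 20. M₁ = 5, y₁ ≡ 1 (mod 4). M₂ = 4, y₂ ≡ 4 (mod 5). n = 0×5×1 + 2×4×4 ≡ 12 (mod 20)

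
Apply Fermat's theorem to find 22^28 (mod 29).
By Fermat's Little Theorem, 22^{28} ≡ 1 (mod 29) since 29 is prime and gcd(22, 29) = 1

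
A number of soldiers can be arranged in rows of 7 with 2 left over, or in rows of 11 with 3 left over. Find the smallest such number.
M = 7 × 11 = 77. M₁ = 11, y₁ ≡ 2 (mod 7). M₂ = 7, y₂ ≡ 8 (mod 11). x = 2×11×2 + 3×7×8 ≡ 58 (mod 77). The smallest positive such number is 58.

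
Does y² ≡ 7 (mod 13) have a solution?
By Euler's criterion: 7^{6} ≡ 12 (mod 13). Since this equals -1 (≡ 12), 7 is not a QR.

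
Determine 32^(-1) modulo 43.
32^(-1) ≡ 39 (mod 43). Verification: 32 × 39 = 1248 ≡ 1 (mod 43)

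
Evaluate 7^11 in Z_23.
Using repeated squaring. 11 = 8 + 2 + 1 (binary 1011). Repeated squaring mod 23: 7^1 ≡ 7; 7^2 ≡ 7² = 49 ≡ 3; 7^4 ≡ 3² = 9 ≡ 9; 7^8 ≡ 9² = 81 ≡ 12. Multiply: 7^11 = 7^8 × 7^2 × 7^1 ≡ 12 × 3 × 7 (mod 23): 12 × 3 = 36 ≡ 13; 13 × 7 = 91 ≡ 22. So 7^11 ≡ 22 (mod 23).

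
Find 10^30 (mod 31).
Using Fermat: 10^{30} ≡ 1 (mod 31). 30 ≡ 0 (mod 30). So 10^{30} ≡ 10^{0} ≡ 1 (mod 31)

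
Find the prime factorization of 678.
2 × 3 × 113

Divide by primes starting from smallest:
678 ÷ 2 = 339
339 ÷ 3 = 113
113 ÷ 113 = 1

678 = 2 × 3 × 113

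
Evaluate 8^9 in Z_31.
9 = 8 + 1 (binary 1001). Repeated squaring mod 31: 8^1 ≡ 8; 8^2 ≡ 8² = 64 ≡ 2; 8^4 ≡ 2² = 4 ≡ 4; 8^8 ≡ 4² = 16 ≡ 16. Multiply: 8^9 = 8^8 × 8^1 ≡ 16 × 8 (mod 31): 16 × 8 = 128 ≡ 4. So 8^9 ≡ 4 (mod 31).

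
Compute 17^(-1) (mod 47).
17^(-1) ≡ 36 (mod 47). Verification: 17 × 36 = 612 ≡ 1 (mod 47)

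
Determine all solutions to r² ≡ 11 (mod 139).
The square roots of 11 mod 139 are 122 and 17. Verify: 122² = 14884 ≡ 11 (mod 139)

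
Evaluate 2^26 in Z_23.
Using Fermat: 2^{22} ≡ 1 (mod 23). 26 ≡ 4 (mod 22). So 2^{26} ≡ 2^{4} ≡ 16 (mod 23)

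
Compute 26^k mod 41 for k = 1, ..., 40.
g^1, g^2, ..., g^{40} mod 41: {26, 20, 28, 31, 27, 5, 7, 18, 17, 32, 12, 25, 35, 8, 3, 37, 19, 2, 11, 40, 15, 21, 13, 10, 14, 36, 34, 23, 24, 9, 29, 16, 6, 33, 38, 4, 22, 39, 30, 1}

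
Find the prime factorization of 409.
409

Divide by primes starting from smallest:
409 ÷ 409 = 1

409 = 409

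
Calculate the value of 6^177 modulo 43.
Using Fermat: 6^{42} ≡ 1 (mod 43). 177 ≡ 9 (mod 42). So 6^{177} ≡ 6^{9} ≡ 1 (mod 43)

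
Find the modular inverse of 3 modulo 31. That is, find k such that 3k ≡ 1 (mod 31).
21

Using Extended Euclidean Algorithm:
gcd(3, 31) = 1
Bezout coefficients: 3 × -10 + 31 × 1 = 1
So 3 × -10 ≡ 1 (mod 31)
The inverse is -10 mod 31 = 21
Verification: 3 × 21 = 63 = 2 × 31 + 1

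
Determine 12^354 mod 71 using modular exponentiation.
Using Fermat: 12^{70} ≡ 1 (mod 71). 354 ≡ 4 (mod 70). So 12^{354} ≡ 12^{4} ≡ 4 (mod 71)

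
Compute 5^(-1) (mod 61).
49

Using Extended Euclidean Algorithm:
gcd(5, 61) = 1
Bezout coefficients: 5 × -12 + 61 × 1 = 1
So 5 × -12 ≡ 1 (mod 61)
The inverse is -12 mod 61 = 49
Verification: 5 × 49 = 245 = 4 × 61 + 1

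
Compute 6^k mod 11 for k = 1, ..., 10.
g^1, g^2, ..., g^{10} mod 11: {6, 3, 7, 9, 10, 5, 8, 4, 2, 1}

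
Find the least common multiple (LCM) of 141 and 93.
4371

First find GCD(141, 93) using the Euclidean algorithm:
141 = 1 × 93 + 48
93 = 1 × 48 + 45
48 = 1 × 45 + 3
45 = 15 × 3 + 0
GCD(141, 93) = 3

LCM formula: LCM(a, b) = (a × b) / GCD(a, b)
LCM(141, 93) = (141 × 93) / 3
LCM(141, 93) = 13113 / 3
LCM(141, 93) = 4371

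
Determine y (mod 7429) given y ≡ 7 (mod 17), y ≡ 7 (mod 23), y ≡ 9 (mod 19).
5481

Using the Chinese Remainder Theorem:
M = product of moduli = 7429
For equation 1: M_1 = 437, 437 ≡ 12 (mod 17), inverse of 437 mod 17 is 10 (check: 12 × 10 = 120 ≡ 1 (mod 17))
For equation 2: M_2 = 323, 323 ≡ 1 (mod 23), inverse of 323 mod 23 is 1 (check: 1 × 1 = 1 ≡ 1 (mod 23))
For equation 3: M_3 = 391, 391 ≡ 11 (mod 19), inverse of 391 mod 19 is 7 (check: 11 × 7 = 77 ≡ 1 (mod 19))
Combine: y ≡ Σ r_i×M_i×(M_i⁻¹ mod m_i) = 7×437×10 + 7×323×1 + 9×391×7 = 30590 + 2261 + 24633 = 57484
57484 mod 7429 = 5481
y ≡ 5481 (mod 7429)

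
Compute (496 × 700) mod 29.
12

(496 × 700) = 347200
347200 mod 29 = 12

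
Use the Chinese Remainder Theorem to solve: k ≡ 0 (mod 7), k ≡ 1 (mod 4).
M = 7 × 4 = 28. M₁ = 4, y₁ ≡ 2 (mod 7). M₂ = 7, y₂ ≡ 3 (mod 4). k = 0×4×2 + 1×7×3 ≡ 21 (mod 28)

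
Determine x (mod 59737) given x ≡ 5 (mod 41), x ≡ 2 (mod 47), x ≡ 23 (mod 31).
58799

Using the Chinese Remainder Theorem:
M = product of moduli = 59737
For equation 1: M_1 = 1457, 1457 ≡ 22 (mod 41), inverse of 1457 mod 41 is 28 (check: 22 × 28 = 616 ≡ 1 (mod 41))
For equation 2: M_2 = 1271, 1271 ≡ 2 (mod 47), inverse of 1271 mod 47 is 24 (check: 2 × 24 = 48 ≡ 1 (mod 47))
For equation 3: M_3 = 1927, 1927 ≡ 5 (mod 31), inverse of 1927 mod 31 is 25 (check: 5 × 25 = 125 ≡ 1 (mod 31))
Combine: x ≡ Σ r_i×M_i×(M_i⁻¹ mod m_i) = 5×1457×28 + 2×1271×24 + 23×1927×25 = 203980 + 61008 + 1108025 = 1373013
1373013 mod 59737 = 58799
x ≡ 58799 (mod 59737)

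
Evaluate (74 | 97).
(74/97) = 74^{48} mod 97 = -1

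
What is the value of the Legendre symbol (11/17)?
(11/17) = 11^{8} mod 17 = -1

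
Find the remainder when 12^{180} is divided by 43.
By Fermat: 12^{42} ≡ 1 (mod 43). 180 = 4×42 + 12. So 12^{180} ≡ 12^{12} ≡ 11 (mod 43)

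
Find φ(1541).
1452

Prime factorization: 1541 = 23 × 67
Using the formula φ(n) = n × Π(1 - 1/p) for each prime factor p:
φ(1541) = 1541 × (1 - 1/23) × (1 - 1/67)
φ(1541) = 1452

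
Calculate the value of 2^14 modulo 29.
Using repeated squaring. 14 = 8 + 4 + 2 (binary 1110). Repeated squaring mod 29: 2^1 ≡ 2; 2^2 ≡ 2² = 4 ≡ 4; 2^4 ≡ 4² = 16 ≡ 16; 2^8 ≡ 16² = 256 ≡ 24. Multiply: 2^14 = 2^8 × 2^4 × 2^2 ≡ 24 × 16 × 4 (mod 29): 24 × 16 = 384 ≡ 7; 7 × 4 = 28 ≡ 28. So 2^14 ≡ 28 (mod 29).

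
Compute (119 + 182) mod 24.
13

(119 + 182) = 301
301 mod 24 = 13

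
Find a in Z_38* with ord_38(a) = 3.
7 has order 3 mod 38 since 7^{3} ≡ 1 (mod 38) and no smaller power works.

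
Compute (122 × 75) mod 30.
0

(122 × 75) = 9150
9150 mod 30 = 0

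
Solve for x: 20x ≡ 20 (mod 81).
1

Since gcd(20, 81) = 1 divides 20, a solution exists.
Multiply both sides by the inverse of 20 mod 81:
  20^(-1) mod 81 = 77
  x ≡ 77 × 20 ≡ 1540 ≡ 1 (mod 81)
Verification: 20 × 1 = 20 = 0 × 81 + 20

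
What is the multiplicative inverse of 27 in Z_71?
50

Using Extended Euclidean Algorithm:
gcd(27, 71) = 1
Bezout coefficients: 27 × -21 + 71 × 8 = 1
So 27 × -21 ≡ 1 (mod 71)
The inverse is -21 mod 71 = 50
Verification: 27 × 50 = 1350 = 19 × 71 + 1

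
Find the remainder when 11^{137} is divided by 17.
By Fermat: 11^{16} ≡ 1 (mod 17). 137 = 8×16 + 9. So 11^{137} ≡ 11^{9} ≡ 6 (mod 17)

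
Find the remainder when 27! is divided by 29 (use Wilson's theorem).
(28)! = (27)! × (28) ≡ -1 (mod 29). So (27)! ≡ -1 × (28)^(-1) ≡ (-1)×(-1) = 1 (mod 29)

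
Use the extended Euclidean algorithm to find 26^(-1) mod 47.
Extended GCD: 26(-9) + 47(5) = 1. So 26^(-1) ≡ 38 ≡ 38 (mod 47). Verify: 26 × 38 = 988 ≡ 1 (mod 47)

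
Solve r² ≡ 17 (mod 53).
The square roots of 17 mod 53 are 21 and 32. Verify: 21² = 441 ≡ 17 (mod 53)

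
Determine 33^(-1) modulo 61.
33^(-1) ≡ 37 (mod 61). Verification: 33 × 37 = 1221 ≡ 1 (mod 61)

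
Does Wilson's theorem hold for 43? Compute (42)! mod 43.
(42)! mod 43 = 42. Since this equals -1 (mod 43), Wilson confirms 43 is prime.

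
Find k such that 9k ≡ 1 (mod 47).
9^(-1) ≡ 21 (mod 47). Verification: 9 × 21 = 189 ≡ 1 (mod 47)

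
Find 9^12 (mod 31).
Using repeated squaring. 12 = 8 + 4 (binary 1100). Repeated squaring mod 31: 9^1 ≡ 9; 9^2 ≡ 9² = 81 ≡ 19; 9^4 ≡ 19² = 361 ≡ 20; 9^8 ≡ 20² = 400 ≡ 28. Multiply: 9^12 = 9^8 × 9^4 ≡ 28 × 20 (mod 31): 28 × 20 = 560 ≡ 2. So 9^12 ≡ 2 (mod 31).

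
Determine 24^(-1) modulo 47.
24^(-1) ≡ 2 (mod 47). Verification: 24 × 2 = 48 ≡ 1 (mod 47)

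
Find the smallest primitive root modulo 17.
p - 1 = 16 has prime divisors 2. h is a primitive root mod 17 iff h^(16/q) ≢ 1 (mod 17) for each such q.
h = 2: 2^8 ≡ 1 (mod 17); 2^8 ≡ 1, so not a primitive root.
h = 3: 3^8 ≡ 16 (mod 17); none is 1, so 3 has order 16 and is a primitive root.
The smallest primitive root mod 17 is g = 3.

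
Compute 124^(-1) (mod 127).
124^(-1) ≡ 42 (mod 127). Verification: 124 × 42 = 5208 ≡ 1 (mod 127)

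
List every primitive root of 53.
Primitive roots mod 53: {2, 3, 5, 8, 12, 14, 18, 19, 20, 21, 22, 26, 27, 31, 32, 33, 34, 35, 39, 41, 45, 48, 50, 51}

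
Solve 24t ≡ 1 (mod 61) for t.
28

Using Extended Euclidean Algorithm:
gcd(24, 61) = 1
Bezout coefficients: 24 × 28 + 61 × -11 = 1
So 24 × 28 ≡ 1 (mod 61)
The inverse is 28 mod 61 = 28
Verification: 24 × 28 = 672 = 11 × 61 + 1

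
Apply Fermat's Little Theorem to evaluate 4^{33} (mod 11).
9

By Fermat's Little Theorem, a^(p-1) ≡ 1 (mod p) for prime p and gcd(a, p) = 1
Here p = 11, so 4^10 ≡ 1 (mod 11)
We can reduce the exponent: 33 mod 10 = 3
So 4^33 ≡ 4^3 (mod 11)
Computing: 4^3 mod 11 = 9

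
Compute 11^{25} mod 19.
11

Using successive squaring:
Binary expansion of 25: 11001
Powers of 11 mod 19 (each is the square of the previous):
  11^1 ≡ 11 (mod 19)
  11^2 ≡ 11² = 121 ≡ 7 (mod 19)
  11^4 ≡ 7² = 49 ≡ 11 (mod 19)
  11^8 ≡ 11² = 121 ≡ 7 (mod 19)
  11^16 ≡ 7² = 49 ≡ 11 (mod 19)
25 = 16 + 8 + 1, so 11^25 = 11^16 × 11^8 × 11^1 ≡ 11 × 7 × 11 (mod 19)
Multiplying step by step:
  11 × 7 = 77 ≡ 1 (mod 19)
  1 × 11 = 11 ≡ 11 (mod 19)
Result: 11^25 ≡ 11 (mod 19)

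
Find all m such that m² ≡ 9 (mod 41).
The square roots of 9 mod 41 are 38 and 3. Verify: 38² = 1444 ≡ 9 (mod 41)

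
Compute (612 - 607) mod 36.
5

(612 - 607) = 5
5 mod 36 = 5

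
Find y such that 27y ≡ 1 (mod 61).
27^(-1) ≡ 52 (mod 61). Verification: 27 × 52 = 1404 ≡ 1 (mod 61)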